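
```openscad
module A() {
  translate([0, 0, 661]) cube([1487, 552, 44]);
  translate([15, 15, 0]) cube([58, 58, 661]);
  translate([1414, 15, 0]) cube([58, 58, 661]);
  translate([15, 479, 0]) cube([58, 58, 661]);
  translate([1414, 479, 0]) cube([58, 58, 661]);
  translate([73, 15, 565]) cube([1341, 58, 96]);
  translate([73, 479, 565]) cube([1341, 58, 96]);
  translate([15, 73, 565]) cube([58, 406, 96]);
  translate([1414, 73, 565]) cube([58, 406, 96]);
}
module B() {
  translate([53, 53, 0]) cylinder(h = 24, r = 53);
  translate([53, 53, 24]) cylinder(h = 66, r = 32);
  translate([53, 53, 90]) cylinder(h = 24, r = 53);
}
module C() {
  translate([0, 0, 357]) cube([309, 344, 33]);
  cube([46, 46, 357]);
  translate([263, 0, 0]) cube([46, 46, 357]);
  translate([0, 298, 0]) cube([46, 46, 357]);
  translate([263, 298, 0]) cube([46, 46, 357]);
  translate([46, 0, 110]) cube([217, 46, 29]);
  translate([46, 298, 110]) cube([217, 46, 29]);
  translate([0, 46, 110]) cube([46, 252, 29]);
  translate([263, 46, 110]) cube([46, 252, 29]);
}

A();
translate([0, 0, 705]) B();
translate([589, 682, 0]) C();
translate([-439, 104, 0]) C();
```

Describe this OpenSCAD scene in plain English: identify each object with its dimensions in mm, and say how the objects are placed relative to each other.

A is a rectangular dining table. The top is 1487×552×44 mm with its upper surface at z = 705 mm. It stands on four 58×58 mm square legs, each inset 15 mm from the nearest pair of top edges, running from the floor to the underside of the top. Four apron rails, 58 mm thick and 96 mm tall, run between adjacent legs with their top edges flush with the underside of the top and their outer faces flush with the legs' outer faces.

B is a spool: two coaxial disc flanges of radius 53 mm and thickness 24 mm, joined by a core cylinder of radius 32 mm and height 66 mm. The lower flange rests on z = 0 and the three cylinders share a vertical axis.

C is a simple wooden stool: a rectangular seat 309 mm (x) by 344 mm (y), 33 mm thick, top face at z = 390 mm, on four square legs, each 46×46 mm in cross-section. The legs rest on z = 0, each flush with a corner of the seat. Four stretchers, 46 mm wide and 29 mm tall, connect adjacent legs with their undersides at z = 110 mm, each running between the inner faces of the legs it joins and aligned with the legs' outer faces on the other axis.

The spool is on top of the table. Two stools sit around the table at the +y, −x sides.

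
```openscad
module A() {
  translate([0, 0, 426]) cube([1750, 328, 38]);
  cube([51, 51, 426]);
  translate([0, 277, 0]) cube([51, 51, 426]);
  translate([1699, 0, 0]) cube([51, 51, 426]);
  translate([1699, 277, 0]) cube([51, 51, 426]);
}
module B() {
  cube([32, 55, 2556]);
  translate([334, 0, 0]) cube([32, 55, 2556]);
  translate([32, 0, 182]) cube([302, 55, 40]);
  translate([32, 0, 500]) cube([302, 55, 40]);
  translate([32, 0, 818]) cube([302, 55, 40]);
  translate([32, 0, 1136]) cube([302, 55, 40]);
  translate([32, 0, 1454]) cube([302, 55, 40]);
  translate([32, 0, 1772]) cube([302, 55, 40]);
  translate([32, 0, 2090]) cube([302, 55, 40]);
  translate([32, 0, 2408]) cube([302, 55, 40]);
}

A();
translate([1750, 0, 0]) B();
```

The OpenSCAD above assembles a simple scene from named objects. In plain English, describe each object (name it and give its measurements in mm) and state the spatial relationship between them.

A is a long wooden bench with a 1750 mm (x) × 328 mm (y) seat, 38 mm thick, its top surface 464 mm above the floor. Four 51 mm square legs at the seat corners, flush with the edges, run from z = 0 to the seat underside.

B is a straight ladder. Two 32×55 mm vertical rails, 2556 mm tall, stand 366 mm apart (outside-to-outside) with their front faces coplanar on the −y side. 8 rungs, each 55 mm deep and 40 mm tall, span between the inner faces of the rails, front faces flush with the rails. The lowest rung's underside is at z = 182 mm and rungs are spaced 318 mm apart (underside to underside).

The ladder is against the bench's +x side, with their −y faces flush.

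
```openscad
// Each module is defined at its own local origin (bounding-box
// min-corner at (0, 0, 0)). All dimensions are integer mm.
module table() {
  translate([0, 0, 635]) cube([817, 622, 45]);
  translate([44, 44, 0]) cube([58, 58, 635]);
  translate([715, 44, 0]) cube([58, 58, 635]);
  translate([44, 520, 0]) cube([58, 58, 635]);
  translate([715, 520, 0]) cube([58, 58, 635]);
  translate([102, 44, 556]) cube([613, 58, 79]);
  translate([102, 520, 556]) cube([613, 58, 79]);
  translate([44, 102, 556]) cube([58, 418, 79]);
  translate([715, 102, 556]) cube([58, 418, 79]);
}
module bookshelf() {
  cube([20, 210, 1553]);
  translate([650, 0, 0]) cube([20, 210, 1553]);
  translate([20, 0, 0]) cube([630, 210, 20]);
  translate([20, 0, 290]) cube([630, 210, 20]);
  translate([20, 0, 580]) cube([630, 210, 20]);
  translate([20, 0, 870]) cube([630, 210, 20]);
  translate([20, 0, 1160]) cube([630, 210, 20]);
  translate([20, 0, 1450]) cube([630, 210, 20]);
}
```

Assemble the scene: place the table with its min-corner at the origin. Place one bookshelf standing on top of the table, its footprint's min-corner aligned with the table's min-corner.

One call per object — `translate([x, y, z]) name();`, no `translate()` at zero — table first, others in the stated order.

table();
translate([0, 0, 680]) bookshelf();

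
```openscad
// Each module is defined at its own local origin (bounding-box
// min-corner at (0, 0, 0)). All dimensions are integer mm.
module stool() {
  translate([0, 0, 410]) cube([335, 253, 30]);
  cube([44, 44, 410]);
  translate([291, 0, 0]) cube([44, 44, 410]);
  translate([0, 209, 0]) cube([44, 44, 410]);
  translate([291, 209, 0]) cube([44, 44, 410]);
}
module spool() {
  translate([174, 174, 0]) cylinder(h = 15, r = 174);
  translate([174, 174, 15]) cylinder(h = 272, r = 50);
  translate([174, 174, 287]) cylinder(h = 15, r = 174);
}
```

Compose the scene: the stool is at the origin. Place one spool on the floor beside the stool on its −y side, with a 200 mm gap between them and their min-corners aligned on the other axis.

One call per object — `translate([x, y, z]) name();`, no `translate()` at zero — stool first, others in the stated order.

stool();
translate([0, -548, 0]) spool();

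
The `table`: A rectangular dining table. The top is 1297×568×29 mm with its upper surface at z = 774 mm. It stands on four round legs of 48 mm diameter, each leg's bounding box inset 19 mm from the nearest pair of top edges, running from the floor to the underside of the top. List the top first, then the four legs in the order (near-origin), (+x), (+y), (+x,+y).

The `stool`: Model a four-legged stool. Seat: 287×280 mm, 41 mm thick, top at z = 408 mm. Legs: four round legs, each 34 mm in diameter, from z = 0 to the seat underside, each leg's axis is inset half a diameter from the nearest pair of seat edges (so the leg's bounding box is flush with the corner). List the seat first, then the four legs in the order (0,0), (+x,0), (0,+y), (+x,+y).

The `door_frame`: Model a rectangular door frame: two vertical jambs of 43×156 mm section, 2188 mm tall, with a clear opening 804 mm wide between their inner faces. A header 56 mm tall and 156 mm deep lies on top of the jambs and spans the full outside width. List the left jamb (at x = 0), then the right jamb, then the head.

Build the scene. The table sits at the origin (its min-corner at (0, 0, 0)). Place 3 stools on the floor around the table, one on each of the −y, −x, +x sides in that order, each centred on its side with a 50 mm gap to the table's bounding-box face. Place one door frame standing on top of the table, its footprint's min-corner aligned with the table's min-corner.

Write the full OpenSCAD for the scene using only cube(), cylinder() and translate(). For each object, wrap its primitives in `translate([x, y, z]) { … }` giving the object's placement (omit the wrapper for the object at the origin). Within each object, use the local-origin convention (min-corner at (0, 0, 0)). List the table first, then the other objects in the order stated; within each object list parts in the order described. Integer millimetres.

translate([0, 0, 745]) cube([1297, 568, 29]);
translate([43, 43, 0]) cylinder(h = 745, r = 24);
translate([1254, 43, 0]) cylinder(h = 745, r = 24);
translate([43, 525, 0]) cylinder(h = 745, r = 24);
translate([1254, 525, 0]) cylinder(h = 745, r = 24);
translate([505, -330, 0]) {
  translate([0, 0, 367]) cube([287, 280, 41]);
  translate([17, 17, 0]) cylinder(h = 367, r = 17);
  translate([270, 17, 0]) cylinder(h = 367, r = 17);
  translate([17, 263, 0]) cylinder(h = 367, r = 17);
  translate([270, 263, 0]) cylinder(h = 367, r = 17);
}
translate([-337, 144, 0]) {
  translate([0, 0, 367]) cube([287, 280, 41]);
  translate([17, 17, 0]) cylinder(h = 367, r = 17);
  translate([270, 17, 0]) cylinder(h = 367, r = 17);
  translate([17, 263, 0]) cylinder(h = 367, r = 17);
  translate([270, 263, 0]) cylinder(h = 367, r = 17);
}
translate([1347, 144, 0]) {
  translate([0, 0, 367]) cube([287, 280, 41]);
  translate([17, 17, 0]) cylinder(h = 367, r = 17);
  translate([270, 17, 0]) cylinder(h = 367, r = 17);
  translate([17, 263, 0]) cylinder(h = 367, r = 17);
  translate([270, 263, 0]) cylinder(h = 367, r = 17);
}
translate([0, 0, 774]) {
  cube([43, 156, 2188]);
  translate([847, 0, 0]) cube([43, 156, 2188]);
  translate([0, 0, 2188]) cube([890, 156, 56]);
}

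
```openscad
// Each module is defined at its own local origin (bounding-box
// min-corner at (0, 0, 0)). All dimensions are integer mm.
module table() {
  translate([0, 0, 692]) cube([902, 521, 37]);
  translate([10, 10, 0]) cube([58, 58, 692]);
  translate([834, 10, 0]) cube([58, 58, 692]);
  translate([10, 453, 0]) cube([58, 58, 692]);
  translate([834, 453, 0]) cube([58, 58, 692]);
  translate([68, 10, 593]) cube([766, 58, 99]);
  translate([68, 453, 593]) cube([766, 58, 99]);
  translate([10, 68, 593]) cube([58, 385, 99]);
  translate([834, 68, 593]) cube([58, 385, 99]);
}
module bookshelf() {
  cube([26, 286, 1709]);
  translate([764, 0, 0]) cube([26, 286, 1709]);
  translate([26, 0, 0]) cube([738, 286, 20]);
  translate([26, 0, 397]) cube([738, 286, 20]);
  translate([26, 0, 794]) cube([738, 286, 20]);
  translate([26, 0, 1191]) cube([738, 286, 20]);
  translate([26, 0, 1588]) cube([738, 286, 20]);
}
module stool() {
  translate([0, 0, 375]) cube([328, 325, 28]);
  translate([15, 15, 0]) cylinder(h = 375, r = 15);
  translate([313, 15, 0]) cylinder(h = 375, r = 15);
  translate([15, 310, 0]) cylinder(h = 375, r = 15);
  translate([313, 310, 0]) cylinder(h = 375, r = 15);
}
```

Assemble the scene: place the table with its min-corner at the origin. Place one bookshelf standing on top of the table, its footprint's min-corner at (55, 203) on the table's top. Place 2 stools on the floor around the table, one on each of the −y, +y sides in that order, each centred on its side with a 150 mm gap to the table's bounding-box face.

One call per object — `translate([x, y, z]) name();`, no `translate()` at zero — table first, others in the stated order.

table();
translate([55, 203, 729]) bookshelf();
translate([287, -475, 0]) stool();
translate([287, 671, 0]) stool();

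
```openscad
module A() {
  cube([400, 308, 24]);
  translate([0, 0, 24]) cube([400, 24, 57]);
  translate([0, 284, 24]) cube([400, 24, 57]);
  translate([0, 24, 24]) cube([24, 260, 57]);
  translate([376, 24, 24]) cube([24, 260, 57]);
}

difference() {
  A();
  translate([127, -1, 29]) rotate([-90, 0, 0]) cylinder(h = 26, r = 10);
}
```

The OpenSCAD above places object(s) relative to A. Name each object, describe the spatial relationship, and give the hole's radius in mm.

The subtracted cylinder has r = 10 mm.

A is an open box. The open box has a circular hole through its front wall. The hole's radius is 10 mm.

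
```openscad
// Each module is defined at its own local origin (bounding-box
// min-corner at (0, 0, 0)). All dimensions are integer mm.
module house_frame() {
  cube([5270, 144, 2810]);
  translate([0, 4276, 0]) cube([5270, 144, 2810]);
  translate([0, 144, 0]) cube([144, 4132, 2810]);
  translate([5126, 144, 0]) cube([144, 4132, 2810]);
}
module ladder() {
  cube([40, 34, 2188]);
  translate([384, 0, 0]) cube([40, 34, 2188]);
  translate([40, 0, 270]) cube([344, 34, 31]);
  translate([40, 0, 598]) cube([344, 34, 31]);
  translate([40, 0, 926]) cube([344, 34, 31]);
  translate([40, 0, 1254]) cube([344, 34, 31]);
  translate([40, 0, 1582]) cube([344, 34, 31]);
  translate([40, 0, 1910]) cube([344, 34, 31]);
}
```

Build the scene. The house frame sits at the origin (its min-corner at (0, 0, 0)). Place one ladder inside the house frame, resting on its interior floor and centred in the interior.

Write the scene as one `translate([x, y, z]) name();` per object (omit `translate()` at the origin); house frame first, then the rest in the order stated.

house_frame();
translate([2423, 2193, 0]) ladder();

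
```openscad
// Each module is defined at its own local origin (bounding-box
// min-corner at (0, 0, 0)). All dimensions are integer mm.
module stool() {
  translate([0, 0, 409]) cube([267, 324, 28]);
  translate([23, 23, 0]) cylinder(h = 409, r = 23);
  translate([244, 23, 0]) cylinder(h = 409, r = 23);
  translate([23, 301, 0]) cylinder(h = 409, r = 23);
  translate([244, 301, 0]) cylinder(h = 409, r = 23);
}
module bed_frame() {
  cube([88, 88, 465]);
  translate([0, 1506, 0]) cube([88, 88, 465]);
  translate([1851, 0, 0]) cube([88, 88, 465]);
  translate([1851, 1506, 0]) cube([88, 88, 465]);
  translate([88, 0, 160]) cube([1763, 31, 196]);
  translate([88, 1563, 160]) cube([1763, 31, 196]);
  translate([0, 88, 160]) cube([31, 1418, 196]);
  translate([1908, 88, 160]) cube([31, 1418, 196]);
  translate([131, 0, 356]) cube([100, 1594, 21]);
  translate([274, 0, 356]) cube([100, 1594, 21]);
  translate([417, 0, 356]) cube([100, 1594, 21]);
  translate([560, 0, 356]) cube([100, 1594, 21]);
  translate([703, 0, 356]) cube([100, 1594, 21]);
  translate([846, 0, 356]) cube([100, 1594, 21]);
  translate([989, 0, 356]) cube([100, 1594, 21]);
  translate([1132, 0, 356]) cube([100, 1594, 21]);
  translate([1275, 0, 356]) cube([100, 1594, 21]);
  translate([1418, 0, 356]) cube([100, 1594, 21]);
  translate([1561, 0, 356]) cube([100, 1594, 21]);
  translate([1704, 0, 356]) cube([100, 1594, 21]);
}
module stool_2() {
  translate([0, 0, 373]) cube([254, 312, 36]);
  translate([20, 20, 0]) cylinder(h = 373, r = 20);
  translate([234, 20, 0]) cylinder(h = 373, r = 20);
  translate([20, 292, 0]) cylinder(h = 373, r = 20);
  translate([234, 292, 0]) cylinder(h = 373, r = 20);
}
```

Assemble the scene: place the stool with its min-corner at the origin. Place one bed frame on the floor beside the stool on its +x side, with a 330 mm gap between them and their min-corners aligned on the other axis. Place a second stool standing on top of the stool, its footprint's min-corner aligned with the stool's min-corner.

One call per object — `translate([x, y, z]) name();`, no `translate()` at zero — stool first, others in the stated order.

stool();
translate([597, 0, 0]) bed_frame();
translate([0, 0, 437]) stool_2();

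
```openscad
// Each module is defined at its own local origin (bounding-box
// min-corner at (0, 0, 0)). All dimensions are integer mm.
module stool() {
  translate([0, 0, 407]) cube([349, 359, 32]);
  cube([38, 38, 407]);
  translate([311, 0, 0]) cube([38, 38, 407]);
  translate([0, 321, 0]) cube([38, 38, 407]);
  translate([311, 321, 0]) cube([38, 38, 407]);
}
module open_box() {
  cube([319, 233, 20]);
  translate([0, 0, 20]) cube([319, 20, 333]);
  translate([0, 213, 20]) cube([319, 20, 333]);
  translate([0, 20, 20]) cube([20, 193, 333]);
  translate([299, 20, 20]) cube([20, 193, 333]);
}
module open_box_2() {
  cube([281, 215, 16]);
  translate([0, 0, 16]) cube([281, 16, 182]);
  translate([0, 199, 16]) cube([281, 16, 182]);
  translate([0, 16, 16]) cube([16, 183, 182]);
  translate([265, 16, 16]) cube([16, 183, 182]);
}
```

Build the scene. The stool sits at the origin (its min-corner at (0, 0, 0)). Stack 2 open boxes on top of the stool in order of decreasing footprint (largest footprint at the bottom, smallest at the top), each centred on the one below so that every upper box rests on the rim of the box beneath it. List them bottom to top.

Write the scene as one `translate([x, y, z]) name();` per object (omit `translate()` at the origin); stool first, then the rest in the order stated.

stool();
translate([15, 63, 439]) open_box();
translate([34, 72, 792]) open_box_2();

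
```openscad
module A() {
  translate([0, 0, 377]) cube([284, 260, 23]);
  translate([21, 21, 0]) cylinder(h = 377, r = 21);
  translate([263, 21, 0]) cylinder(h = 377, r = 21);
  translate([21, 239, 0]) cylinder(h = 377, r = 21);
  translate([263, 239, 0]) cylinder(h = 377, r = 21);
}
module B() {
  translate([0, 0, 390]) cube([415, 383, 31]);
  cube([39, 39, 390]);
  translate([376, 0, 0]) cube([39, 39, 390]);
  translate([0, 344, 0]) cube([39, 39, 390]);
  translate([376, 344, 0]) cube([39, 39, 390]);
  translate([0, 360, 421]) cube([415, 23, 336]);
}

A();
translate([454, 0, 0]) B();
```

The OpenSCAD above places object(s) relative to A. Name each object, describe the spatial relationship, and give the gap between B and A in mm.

A is a stool. B is a chair. The chair is on the floor beside the stool on its +x side. The gap between the chair and the stool is 170 mm.

The chair's nearest face is 170 mm from the stool's +x face.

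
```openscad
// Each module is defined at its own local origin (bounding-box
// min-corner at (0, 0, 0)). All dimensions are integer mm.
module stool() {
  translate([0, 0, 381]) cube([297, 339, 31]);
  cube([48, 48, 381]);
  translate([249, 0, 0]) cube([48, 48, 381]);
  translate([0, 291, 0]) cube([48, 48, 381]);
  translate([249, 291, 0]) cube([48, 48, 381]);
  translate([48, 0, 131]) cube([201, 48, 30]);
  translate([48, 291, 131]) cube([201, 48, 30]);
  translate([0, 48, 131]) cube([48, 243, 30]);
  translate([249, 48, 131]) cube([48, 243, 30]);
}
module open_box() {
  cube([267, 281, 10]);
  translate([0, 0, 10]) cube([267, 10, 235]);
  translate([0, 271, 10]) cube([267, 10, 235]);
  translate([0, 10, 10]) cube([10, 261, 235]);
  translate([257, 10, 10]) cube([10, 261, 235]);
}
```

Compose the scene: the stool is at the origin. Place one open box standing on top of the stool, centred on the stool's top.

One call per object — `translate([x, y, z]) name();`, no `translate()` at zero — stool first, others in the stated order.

stool();
translate([15, 29, 412]) open_box();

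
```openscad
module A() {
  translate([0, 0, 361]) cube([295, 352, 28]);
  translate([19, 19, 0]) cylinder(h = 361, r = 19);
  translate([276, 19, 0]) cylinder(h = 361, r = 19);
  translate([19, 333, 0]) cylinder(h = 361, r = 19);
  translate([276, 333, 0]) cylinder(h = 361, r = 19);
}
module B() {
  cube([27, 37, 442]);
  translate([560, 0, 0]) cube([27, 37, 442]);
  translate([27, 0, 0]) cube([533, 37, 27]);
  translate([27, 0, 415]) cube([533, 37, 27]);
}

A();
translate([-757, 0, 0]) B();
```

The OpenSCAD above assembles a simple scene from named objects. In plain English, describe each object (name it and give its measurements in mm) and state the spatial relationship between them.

A is a four-legged stool. The seat is 295×352 mm, 28 mm thick, top at z = 389 mm. It stands on four round legs, each 38 mm in diameter, from z = 0 to the seat underside, each leg's axis is inset half a diameter from the nearest pair of seat edges (so the leg's bounding box is flush with the corner).

B is a picture frame with a 533×388 mm rectangular opening (x by z) and a uniform 27 mm border on every side. Frame depth is 37 mm along y. It is built from two vertical stiles running the full outside height and two horizontal rails spanning the gap between the stiles.

The picture frame is on the floor beside the stool on its −x side.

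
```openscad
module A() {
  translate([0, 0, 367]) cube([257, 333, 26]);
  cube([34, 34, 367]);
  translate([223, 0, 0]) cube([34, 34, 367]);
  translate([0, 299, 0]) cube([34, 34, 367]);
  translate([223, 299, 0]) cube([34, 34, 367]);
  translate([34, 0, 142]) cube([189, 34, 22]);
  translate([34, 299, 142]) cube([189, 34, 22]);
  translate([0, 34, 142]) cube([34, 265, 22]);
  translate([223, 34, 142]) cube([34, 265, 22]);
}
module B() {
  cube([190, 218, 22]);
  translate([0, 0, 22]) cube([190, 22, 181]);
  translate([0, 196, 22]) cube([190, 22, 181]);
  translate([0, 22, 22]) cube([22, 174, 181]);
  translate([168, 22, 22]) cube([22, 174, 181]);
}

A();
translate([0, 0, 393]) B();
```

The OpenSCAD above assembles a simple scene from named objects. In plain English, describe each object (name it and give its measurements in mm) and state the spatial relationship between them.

A is a four-legged stool. The seat is a 257×333×26 mm slab whose top surface is at z = 393 mm; four square legs, each 34×34 mm in cross-section, run from the floor (z = 0) to the underside of the seat, each flush with a corner of the seat. Four stretchers, 34 mm wide and 22 mm tall, connect adjacent legs with their undersides at z = 142 mm, each running between the inner faces of the legs it joins and aligned with the legs' outer faces on the other axis.

B is an open-topped rectangular box: outside dimensions 190×218×203 mm, with a uniform wall and base thickness of 22 mm. The base is a full 190×218 slab on the floor; four walls sit on top of the base. The front and back walls (the −y and +y sides) span the full width; the two side walls fit between them.

The open box is on top of the stool.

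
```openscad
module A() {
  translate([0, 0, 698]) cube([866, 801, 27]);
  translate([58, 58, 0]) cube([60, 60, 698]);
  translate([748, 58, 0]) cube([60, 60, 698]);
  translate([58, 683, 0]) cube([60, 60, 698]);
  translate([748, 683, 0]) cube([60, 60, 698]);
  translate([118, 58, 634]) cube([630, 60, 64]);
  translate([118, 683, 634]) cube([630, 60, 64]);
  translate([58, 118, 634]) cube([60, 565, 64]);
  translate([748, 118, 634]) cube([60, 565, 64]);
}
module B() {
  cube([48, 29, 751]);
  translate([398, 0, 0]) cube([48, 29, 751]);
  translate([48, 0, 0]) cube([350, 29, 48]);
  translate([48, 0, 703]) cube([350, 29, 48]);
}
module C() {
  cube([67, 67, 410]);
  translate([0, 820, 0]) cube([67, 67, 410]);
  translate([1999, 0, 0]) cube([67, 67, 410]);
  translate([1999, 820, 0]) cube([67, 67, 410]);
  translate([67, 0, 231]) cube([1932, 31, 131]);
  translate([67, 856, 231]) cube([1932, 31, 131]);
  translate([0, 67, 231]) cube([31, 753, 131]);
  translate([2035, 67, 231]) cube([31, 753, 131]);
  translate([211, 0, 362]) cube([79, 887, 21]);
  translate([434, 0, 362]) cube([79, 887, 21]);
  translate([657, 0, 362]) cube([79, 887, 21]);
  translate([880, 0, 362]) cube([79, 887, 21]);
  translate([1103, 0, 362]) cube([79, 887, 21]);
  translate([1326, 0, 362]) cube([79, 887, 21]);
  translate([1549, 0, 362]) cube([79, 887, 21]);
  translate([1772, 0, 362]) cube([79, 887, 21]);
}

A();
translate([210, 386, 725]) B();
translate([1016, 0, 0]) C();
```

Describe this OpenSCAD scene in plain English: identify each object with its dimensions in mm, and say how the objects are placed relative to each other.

A is a table: top 866 mm (x) × 801 mm (y), 27 mm thick, upper face at z = 725 mm, on four 60×60 mm square legs, each inset 58 mm from the nearest pair of top edges, running from z = 0 to the bottom of the top. Four apron rails, 60 mm thick and 64 mm tall, run between adjacent legs with their top edges flush with the underside of the top and their outer faces flush with the legs' outer faces.

B is a rectangular picture frame lying in the x–z plane (depth along y). The opening is 350 mm wide (x) by 655 mm tall (z), surrounded by a border 48 mm wide on all four sides. The frame is 29 mm deep and is made of two full-height vertical stiles with two horizontal rails fitted between them.

C is a bed frame 2066 mm long (x) by 887 mm wide (y). Four 67×67 mm corner posts, 410 mm tall, at the corners of the footprint. Four rails of 31 mm thickness and 131 mm height run between adjacent posts with their undersides at z = 231 mm, their outer faces flush with the outside of the frame (the two x-running rails run between the posts' inner faces; the two y-running rails run between the posts' inner faces). 8 slats, each 79 mm wide (x) and 21 mm thick, lie across the top of the two x-running rails, running the full 887 mm width of the frame in y; the slats are evenly spaced along x between the inner faces of the end posts with equal gaps (rounded down to the nearest mm) at the −x end and between each pair — any rounding remainder accumulates at the +x end.

The picture frame is on top of the table, centred. The bed frame is on the floor beside the table on its +x side.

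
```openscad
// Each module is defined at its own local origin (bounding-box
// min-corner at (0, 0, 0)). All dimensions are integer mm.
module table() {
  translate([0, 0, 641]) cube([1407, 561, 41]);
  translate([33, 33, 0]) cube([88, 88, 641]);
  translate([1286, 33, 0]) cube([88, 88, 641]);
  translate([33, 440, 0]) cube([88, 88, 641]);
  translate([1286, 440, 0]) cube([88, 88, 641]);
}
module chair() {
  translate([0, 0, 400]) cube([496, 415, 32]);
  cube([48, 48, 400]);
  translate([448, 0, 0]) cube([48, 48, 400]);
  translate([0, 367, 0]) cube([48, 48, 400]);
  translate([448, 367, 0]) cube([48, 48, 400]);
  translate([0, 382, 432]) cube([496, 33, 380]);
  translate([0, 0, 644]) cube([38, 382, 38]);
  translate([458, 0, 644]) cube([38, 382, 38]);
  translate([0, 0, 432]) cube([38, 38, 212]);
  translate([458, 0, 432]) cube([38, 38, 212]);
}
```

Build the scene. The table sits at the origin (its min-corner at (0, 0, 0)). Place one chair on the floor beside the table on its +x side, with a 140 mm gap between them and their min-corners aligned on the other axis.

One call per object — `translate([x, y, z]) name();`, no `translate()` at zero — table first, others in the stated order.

table();
translate([1547, 0, 0]) chair();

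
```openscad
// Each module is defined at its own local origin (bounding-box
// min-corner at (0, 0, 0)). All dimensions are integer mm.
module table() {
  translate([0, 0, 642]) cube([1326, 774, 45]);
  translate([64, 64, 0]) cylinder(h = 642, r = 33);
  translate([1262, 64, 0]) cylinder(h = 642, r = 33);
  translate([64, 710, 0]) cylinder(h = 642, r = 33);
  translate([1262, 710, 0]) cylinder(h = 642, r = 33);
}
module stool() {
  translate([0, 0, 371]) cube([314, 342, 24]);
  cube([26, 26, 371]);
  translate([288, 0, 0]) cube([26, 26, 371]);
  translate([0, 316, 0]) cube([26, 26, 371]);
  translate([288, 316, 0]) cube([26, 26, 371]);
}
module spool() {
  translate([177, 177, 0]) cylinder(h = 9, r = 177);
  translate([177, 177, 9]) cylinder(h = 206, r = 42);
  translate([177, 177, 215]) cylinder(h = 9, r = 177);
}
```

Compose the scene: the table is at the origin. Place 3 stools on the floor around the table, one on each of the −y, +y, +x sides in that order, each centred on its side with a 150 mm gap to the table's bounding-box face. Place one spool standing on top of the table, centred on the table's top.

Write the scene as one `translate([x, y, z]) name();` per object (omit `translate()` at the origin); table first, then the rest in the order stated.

table();
translate([506, -492, 0]) stool();
translate([506, 924, 0]) stool();
translate([1476, 216, 0]) stool();
translate([486, 210, 687]) spool();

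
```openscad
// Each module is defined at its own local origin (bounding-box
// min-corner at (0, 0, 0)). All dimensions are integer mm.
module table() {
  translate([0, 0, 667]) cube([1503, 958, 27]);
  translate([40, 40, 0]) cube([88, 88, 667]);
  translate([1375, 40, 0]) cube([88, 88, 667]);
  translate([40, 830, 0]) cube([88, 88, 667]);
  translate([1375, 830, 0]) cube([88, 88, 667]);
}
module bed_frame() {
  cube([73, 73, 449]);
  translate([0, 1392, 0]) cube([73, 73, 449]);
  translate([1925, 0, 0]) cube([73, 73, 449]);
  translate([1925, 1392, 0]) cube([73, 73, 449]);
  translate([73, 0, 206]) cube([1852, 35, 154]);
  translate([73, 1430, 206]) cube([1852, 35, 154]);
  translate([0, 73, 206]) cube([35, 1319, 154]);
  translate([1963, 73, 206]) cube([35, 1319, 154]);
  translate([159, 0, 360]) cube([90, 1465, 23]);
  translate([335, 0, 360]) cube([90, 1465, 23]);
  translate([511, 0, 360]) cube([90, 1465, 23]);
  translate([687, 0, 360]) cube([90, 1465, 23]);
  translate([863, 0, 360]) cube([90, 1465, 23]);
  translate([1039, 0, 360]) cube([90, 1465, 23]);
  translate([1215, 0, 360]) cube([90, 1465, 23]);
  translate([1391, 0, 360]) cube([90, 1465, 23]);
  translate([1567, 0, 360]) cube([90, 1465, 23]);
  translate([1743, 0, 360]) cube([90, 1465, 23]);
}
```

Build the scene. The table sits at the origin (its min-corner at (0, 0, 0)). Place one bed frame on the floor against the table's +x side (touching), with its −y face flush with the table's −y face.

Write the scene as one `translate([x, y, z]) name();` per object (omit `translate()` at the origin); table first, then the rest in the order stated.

table();
translate([1503, 0, 0]) bed_frame();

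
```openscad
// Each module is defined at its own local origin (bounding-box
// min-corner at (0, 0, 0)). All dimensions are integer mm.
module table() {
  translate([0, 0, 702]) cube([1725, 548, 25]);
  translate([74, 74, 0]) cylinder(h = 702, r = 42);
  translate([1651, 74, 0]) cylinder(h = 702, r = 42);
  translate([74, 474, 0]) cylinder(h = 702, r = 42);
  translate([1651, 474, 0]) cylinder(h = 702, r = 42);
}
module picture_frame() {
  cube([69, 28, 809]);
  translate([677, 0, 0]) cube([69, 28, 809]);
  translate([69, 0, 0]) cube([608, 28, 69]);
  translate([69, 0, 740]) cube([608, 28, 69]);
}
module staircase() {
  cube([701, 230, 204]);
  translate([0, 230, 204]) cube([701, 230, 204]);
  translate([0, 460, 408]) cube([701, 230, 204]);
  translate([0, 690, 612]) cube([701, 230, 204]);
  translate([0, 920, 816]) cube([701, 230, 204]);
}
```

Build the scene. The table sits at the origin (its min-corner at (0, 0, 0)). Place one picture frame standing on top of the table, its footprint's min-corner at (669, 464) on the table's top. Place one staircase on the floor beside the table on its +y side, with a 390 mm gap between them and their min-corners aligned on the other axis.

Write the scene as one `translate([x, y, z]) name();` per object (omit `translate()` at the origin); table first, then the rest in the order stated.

table();
translate([669, 464, 727]) picture_frame();
translate([0, 938, 0]) staircase();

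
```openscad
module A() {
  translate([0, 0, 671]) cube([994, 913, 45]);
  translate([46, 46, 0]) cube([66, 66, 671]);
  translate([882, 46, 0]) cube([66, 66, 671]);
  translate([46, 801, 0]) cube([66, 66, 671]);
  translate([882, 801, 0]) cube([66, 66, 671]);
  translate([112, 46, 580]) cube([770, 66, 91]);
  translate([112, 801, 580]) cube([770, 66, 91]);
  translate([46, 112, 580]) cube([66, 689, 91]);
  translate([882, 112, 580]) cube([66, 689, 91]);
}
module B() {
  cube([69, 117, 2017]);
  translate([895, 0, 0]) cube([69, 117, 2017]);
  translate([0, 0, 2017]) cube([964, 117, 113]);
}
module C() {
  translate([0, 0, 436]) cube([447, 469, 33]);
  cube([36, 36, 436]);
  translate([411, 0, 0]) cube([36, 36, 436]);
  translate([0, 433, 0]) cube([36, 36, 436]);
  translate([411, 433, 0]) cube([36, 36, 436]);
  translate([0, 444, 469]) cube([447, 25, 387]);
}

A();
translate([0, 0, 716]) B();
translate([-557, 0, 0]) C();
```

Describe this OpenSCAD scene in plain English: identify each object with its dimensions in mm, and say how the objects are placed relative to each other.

A is a table: top 994 mm (x) × 913 mm (y), 45 mm thick, upper face at z = 716 mm, on four 66×66 mm square legs, each inset 46 mm from the nearest pair of top edges, running from z = 0 to the bottom of the top. Four apron rails, 66 mm thick and 91 mm tall, run between adjacent legs with their top edges flush with the underside of the top and their outer faces flush with the legs' outer faces.

B is a rectangular door frame: two vertical jambs of 69×117 mm section, 2017 mm tall, with a clear opening 826 mm wide between their inner faces. A header 113 mm tall and 117 mm deep lies on top of the jambs and spans the full outside width.

C is a chair: 447×469 mm seat, 33 mm thick, top at z = 469 mm, on four 36 mm square corner legs flush with the seat edges. A 25 mm thick backrest slab spans the full seat width, extending 387 mm above the seat top, its back face flush with the seat's +y edge.

The door frame is on top of the table. The chair is on the floor beside the table on its −x side.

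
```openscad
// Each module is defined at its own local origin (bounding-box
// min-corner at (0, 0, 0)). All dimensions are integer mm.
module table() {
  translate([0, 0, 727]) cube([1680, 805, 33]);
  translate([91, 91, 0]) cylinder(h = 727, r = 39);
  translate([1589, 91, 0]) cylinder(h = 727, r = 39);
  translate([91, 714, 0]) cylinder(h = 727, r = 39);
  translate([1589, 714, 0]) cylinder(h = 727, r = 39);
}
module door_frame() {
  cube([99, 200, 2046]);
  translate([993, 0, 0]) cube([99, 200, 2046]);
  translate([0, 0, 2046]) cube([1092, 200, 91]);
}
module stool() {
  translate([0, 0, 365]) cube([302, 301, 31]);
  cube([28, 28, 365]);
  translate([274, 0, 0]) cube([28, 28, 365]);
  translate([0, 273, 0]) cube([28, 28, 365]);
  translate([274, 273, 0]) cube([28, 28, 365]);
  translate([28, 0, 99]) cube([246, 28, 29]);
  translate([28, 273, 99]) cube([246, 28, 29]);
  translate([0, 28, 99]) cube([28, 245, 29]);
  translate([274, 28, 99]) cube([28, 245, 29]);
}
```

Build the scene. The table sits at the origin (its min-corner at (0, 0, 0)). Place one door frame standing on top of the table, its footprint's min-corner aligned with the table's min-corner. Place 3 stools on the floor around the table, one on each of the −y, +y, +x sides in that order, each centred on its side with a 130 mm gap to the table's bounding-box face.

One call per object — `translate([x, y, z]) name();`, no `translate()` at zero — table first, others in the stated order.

table();
translate([0, 0, 760]) door_frame();
translate([689, -431, 0]) stool();
translate([689, 935, 0]) stool();
translate([1810, 252, 0]) stool();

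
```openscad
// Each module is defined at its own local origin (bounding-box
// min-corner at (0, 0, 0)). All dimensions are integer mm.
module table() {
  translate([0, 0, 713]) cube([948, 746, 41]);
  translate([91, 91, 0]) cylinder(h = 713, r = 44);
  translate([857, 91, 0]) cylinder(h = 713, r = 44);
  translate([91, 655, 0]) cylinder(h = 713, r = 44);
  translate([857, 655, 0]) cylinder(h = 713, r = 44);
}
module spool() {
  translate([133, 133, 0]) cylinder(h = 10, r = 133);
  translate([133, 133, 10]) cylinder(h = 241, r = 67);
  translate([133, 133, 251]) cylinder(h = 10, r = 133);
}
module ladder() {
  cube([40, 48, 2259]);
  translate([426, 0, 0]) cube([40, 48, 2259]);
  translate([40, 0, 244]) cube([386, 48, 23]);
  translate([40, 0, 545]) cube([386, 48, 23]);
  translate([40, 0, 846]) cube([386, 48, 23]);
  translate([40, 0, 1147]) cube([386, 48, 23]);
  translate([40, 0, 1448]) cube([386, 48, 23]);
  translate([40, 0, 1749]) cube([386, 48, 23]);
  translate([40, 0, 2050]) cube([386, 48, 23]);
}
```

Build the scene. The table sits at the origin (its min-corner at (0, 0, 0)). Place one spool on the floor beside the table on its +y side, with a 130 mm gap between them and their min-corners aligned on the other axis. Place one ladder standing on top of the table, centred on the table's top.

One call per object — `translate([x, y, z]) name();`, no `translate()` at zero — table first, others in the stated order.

table();
translate([0, 876, 0]) spool();
translate([241, 349, 754]) ladder();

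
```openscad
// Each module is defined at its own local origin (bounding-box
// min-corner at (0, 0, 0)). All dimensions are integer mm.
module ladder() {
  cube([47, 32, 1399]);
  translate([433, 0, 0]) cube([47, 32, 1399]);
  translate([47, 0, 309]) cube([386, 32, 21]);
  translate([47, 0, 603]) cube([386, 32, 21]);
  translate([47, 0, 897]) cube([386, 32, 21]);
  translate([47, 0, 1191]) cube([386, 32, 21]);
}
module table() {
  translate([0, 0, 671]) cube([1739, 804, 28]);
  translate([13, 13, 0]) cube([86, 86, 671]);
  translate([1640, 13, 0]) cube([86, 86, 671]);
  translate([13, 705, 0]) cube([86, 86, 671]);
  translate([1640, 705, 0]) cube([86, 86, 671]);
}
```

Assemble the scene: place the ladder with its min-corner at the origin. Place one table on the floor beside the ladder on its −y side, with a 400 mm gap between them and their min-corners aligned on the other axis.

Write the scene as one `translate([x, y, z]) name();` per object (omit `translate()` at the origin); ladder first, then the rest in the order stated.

ladder();
translate([0, -1204, 0]) table();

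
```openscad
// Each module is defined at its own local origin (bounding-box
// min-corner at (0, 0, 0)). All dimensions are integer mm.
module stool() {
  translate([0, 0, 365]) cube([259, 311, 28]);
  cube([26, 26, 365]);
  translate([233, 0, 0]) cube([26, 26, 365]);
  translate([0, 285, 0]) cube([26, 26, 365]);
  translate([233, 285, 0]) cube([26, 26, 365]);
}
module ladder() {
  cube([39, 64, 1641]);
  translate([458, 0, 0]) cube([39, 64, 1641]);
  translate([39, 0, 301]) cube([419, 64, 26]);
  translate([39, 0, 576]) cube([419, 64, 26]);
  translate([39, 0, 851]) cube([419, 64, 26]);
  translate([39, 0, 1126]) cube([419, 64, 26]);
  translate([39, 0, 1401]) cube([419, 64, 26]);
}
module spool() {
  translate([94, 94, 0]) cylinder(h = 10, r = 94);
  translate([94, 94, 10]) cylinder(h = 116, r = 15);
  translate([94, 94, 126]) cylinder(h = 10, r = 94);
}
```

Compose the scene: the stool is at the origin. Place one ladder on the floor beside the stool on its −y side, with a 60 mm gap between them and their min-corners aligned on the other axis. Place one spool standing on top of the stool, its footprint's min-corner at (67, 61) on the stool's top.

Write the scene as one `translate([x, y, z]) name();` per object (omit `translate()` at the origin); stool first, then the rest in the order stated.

stool();
translate([0, -124, 0]) ladder();
translate([67, 61, 393]) spool();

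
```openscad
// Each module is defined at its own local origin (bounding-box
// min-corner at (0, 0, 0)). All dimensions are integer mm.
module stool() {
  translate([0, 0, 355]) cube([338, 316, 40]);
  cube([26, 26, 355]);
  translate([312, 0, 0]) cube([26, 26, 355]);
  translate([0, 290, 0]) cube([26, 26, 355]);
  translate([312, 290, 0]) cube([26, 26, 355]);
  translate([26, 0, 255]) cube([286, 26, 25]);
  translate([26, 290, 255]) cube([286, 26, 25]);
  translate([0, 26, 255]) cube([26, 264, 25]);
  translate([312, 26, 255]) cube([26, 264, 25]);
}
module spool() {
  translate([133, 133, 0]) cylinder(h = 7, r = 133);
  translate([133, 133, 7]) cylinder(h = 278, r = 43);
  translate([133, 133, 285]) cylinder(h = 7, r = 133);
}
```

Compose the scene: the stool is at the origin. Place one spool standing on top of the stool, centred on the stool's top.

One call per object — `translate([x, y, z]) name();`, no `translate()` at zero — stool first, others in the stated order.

stool();
translate([36, 25, 395]) spool();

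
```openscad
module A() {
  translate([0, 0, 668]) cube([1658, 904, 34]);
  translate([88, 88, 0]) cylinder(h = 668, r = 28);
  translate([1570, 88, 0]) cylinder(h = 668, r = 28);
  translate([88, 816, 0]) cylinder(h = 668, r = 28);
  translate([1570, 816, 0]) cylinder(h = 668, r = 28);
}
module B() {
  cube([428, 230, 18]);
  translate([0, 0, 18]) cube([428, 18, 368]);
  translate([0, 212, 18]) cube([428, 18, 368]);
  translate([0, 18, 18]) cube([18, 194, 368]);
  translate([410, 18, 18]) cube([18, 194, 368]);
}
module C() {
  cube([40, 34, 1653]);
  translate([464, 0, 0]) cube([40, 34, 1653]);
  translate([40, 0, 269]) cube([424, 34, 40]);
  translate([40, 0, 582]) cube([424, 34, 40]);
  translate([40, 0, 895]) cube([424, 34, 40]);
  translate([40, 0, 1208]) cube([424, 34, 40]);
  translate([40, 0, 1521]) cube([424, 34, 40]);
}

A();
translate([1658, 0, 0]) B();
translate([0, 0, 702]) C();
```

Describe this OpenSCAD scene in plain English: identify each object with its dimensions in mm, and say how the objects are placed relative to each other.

A is a rectangular dining table. The top is 1658×904×34 mm with its upper surface at z = 702 mm. It stands on four round legs of 56 mm diameter, each leg's bounding box inset 60 mm from the nearest pair of top edges, running from the floor to the underside of the top.

B is an open storage box with external size 428×230×386 mm and wall thickness 18 mm (the base is also 18 mm thick). The base covers the whole footprint; the four walls stand on the base, with the y-facing walls full-width and the x-facing walls fitting between their inner faces.

C is a straight ladder. Two 40×34 mm vertical rails, 1653 mm tall, stand 504 mm apart (outside-to-outside) with their front faces coplanar on the −y side. 5 rungs, each 34 mm deep and 40 mm tall, span between the inner faces of the rails, front faces flush with the rails. The lowest rung's underside is at z = 269 mm and rungs are spaced 313 mm apart (underside to underside).

The open box is against the table's +x side, with their −y faces flush. The ladder is on top of the table.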